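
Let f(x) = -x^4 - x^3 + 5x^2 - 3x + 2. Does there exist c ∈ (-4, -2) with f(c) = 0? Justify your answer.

f(-4) = -98 and f(-2) = 20, which have opposite signs.
Since f is a polynomial it is continuous on [-4, -2].
By the Intermediate Value Theorem, f takes the value 0 somewhere in the open interval.

Yes, f has a root in the interval.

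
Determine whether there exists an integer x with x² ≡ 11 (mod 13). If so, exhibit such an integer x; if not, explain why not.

Since (13 − x)² ≡ x² (mod 13), it suffices to square x = 0, 1, …, 6: the residues are 0, 1, 4, 9, 3, 12, 10.
So the quadratic residues mod 13 are {0, 1, 3, 4, 9, 10, 12}, and 11 is not among them.
Therefore x² ≡ 11 (mod 13) has no solution.

No, no such integer exists.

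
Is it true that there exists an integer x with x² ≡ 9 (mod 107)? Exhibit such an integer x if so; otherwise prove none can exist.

x = 104

x = 104 works: 104² = 10816, and 10816 − 9 = 10807 = 101·107.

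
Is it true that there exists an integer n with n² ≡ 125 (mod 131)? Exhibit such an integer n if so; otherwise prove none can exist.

n = 16 works: 16² = 256, and 256 − 125 = 131 = 1·131.

n = 16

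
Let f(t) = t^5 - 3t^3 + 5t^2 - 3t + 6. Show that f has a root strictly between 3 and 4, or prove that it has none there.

No such root exists.

f(3) = 204 and f(4) = 906, both positive, so a sign-change argument is unavailable; we show f keeps this sign on the whole interval.
Substitute t = 3 + u, where 0 < u < 1 on the interval. Expanding, f(3 + u) = u^5 + 15u^4 + 87u^3 + 248u^2 + 351u + 204.
The nonzero coefficients here are all positive, so for u > 0 every term is positive (or zero), and the constant term 204 is strictly positive.
Therefore f(t) > 0 throughout (3, 4), and f has no zero there.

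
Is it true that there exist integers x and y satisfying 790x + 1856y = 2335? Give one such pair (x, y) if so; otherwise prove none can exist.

No such integers exist.

Any value of 790x + 1856y is a multiple of gcd(790, 1856) = 2.
However 2335 leaves remainder 1 on division by 2.
Therefore 790x + 1856y = 2335 has no solution in integers.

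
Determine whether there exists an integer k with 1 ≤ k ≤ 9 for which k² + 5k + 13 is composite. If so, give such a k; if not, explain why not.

At k = 2: 2² + 5·2 + 13 = 27 = 3·9, which is composite.

k = 2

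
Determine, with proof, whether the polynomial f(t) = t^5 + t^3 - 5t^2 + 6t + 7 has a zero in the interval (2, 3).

f(2) = 39 and f(3) = 250, both positive, so a sign-change argument is unavailable; we show f keeps this sign on the whole interval.
Shift to the endpoint 2: with t = 2 + u (0 < u < 1), one computes f(2 + u) = u^5 + 10u^4 + 41u^3 + 81u^2 + 78u + 39.
All 6 nonzero coefficients of this polynomial in u are positive; hence for u > 0 the value is a sum of positive terms (the constant 39 among them).
So f is strictly positive on (2, 3); no root exists in the interval.

f has no root in that interval.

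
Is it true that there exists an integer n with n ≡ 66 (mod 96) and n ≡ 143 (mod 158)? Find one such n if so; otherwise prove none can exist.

No, no such integer exists.

Reduce both congruences modulo 2, which divides 96 and 158: they say n ≡ 66 (mod 2) and n ≡ 143 (mod 2).
However 66 ≡ 0 and 143 ≡ 1 (mod 2), and 0 ≠ 1.
Hence the system has no solution.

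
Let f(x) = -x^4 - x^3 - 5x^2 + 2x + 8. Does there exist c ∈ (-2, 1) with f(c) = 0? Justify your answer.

Such a root exists.

f(-2) = -24 and f(1) = 3, which have opposite signs.
f is continuous everywhere (it is a polynomial), in particular on [-2, 1].
The Intermediate Value Theorem then guarantees some c ∈ (-2, 1) with f(c) = 0.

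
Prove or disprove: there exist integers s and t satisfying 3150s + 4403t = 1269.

No, no such integers exist.

Both 3150 and 4403 are divisible by gcd(3150, 4403) = 7, hence so is any combination 3150s + 4403t.
But 1269 = 7·181 + 2, so 7 ∤ 1269.
So the equation is unsolvable over ℤ.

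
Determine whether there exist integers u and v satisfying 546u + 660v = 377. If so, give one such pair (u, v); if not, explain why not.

Both 546 and 660 are divisible by gcd(546, 660) = 6, hence so is any combination 546u + 660v.
But 377 is not a multiple of 6 (it leaves remainder 5).
Hence no integers u, v satisfy the equation.

No, no such integers exist.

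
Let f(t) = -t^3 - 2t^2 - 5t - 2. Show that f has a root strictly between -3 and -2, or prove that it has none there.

Evaluate at the endpoints: f(-3) = 22, f(-2) = 8 — same sign (positive).
f'(t) = -3t^2 - 4t - 5 has discriminant (-4)² − 4·(-3)·(-5) = -44 < 0, so f' has no real roots and is negative for every real t.
So f is strictly decreasing; between -3 and -2 its values lie between f(-3) = 22 and f(-2) = 8, all positive. Therefore f has no root in (-3, -2).

No.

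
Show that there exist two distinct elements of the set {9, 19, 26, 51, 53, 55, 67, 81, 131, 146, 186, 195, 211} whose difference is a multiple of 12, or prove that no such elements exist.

Yes: 9 and 81.

Both 9 and 81 leave remainder 9 on division by 12; their difference 72 = 6·12 is a multiple of 12.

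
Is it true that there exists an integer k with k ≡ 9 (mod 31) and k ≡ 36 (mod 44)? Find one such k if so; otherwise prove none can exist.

The moduli 31 and 44 are coprime, so by the Chinese Remainder Theorem a unique solution modulo 1364 exists.
Any solution of the first congruence is k = 9 + 31t; substituting into the second, 31t ≡ 36 − 9 ≡ 27 (mod 44).
Invert 31 mod 44 by the Euclidean algorithm: 44 = 1·31 + 13, 31 = 2·13 + 5, 13 = 2·5 + 3, 5 = 1·3 + 2, 3 = 1·2 + 1, 2 = 2·1 + 0; back-substituting, 1 = 3 − 1·2 = 3 − (5 − 1·3) = −5 + 2·3 = −5 + 2·(13 − 2·5) = 2·13 − 5·5 = 2·13 − 5·(31 − 2·13) = −5·31 + 12·13 = −5·31 + 12·(44 − 1·31) = 12·44 − 17·31. Hence 31·(-17) ≡ 1, so 31⁻¹ ≡ -17 ≡ 27 (mod 44).
Multiplying by 27: t ≡ 27·27 = 729 ≡ 25 (mod 44).
Taking t = 25 gives k = 9 + 31·25 = 784.
Check: 784 mod 31 = 9, 784 mod 44 = 36. ✓

k = 784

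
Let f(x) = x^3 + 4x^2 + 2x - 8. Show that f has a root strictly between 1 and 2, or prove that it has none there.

Yes, f has a root in the interval.

f(1) = -1 and f(2) = 20, which have opposite signs.
f is continuous everywhere (it is a polynomial), in particular on [1, 2].
By the Intermediate Value Theorem f must vanish at some point of (1, 2).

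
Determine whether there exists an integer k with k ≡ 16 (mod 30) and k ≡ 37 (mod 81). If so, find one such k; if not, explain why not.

Here gcd(30, 81) = 3, and both 16 and 37 leave remainder 1 mod 3, so the system is consistent.
Put k = 16 + 30t, so we need 30t ≡ 21 (mod 81), equivalently (divide by 3) 10t ≡ 7 (mod 27).
Since 10·19 = 190 = 7·27 + 1, the inverse of 10 mod 27 is 19.
Multiplying by 19: t ≡ 19·7 = 133 ≡ 25 (mod 27).
Then k = 16 + 30·25 = 766.
Indeed 766 ≡ 16 (mod 30) and 766 ≡ 37 (mod 81).

k = 766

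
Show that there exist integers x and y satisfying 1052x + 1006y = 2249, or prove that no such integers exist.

No such integers exist.

Any value of 1052x + 1006y is a multiple of gcd(1052, 1006) = 2.
However 2249 leaves remainder 1 on division by 2.
Hence no integers x, y satisfy the equation.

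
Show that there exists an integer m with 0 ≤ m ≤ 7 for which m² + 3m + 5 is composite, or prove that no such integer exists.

m = 2

At m = 2: 2² + 3·2 + 5 = 15 = 3·5, which is composite.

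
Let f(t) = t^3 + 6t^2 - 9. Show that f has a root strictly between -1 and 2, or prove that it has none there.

Such a root exists.

f(-1) = -4 and f(2) = 23, which have opposite signs.
As a polynomial, f is continuous on every closed interval.
By the Intermediate Value Theorem, f takes the value 0 somewhere in the open interval.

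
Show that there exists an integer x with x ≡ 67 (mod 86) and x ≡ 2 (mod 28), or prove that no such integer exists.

No, no such integer exists.

Both moduli are multiples of 2 = gcd(86, 28), so any solution would satisfy x ≡ 67 and x ≡ 2 modulo 2 simultaneously.
These are incompatible: 67 − 2 = 65 is not divisible by 2.
Hence the system has no solution.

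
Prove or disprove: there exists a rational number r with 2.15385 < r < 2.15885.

Look for a denominator N such that an integer falls strictly between N·2.15385 and N·2.15885. N = 19 works: 19·2.15385 = 40.92315 < 41 < 41.01815 = 19·2.15885.
Dividing back, 2.15385 < 41/19 < 2.15885, and 41/19 is rational.

r = 41/19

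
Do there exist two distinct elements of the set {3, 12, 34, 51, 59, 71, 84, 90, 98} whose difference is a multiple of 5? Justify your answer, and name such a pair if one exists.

3 mod 5 = 3 and 98 mod 5 = 3, so 98 − 3 = 95 = 19·5.

Yes: 3 and 98.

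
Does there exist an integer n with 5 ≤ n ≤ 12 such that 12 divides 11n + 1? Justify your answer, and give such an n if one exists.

No such integer n in that range exists.

At n = 5, 11·5 + 1 = 56 ≡ 8 (mod 12), and each step in n adds 11, giving residues 8, 7, 6, 5, 4, 3, 2, 1 for n = 5, 6, …, 12.
None is 0, so 12 never divides 11n + 1 on this range.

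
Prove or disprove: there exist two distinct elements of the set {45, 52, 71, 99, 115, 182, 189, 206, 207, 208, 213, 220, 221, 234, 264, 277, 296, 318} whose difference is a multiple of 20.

Residues mod 20: 45↦5, 52↦12, 71↦11, 99↦19, 115↦15, 182↦2, 189↦9, 206↦6, 207↦7, 208↦8, 213↦13, 220↦0, 221↦1, 234↦14, 264↦4, 277↦17, 296↦16, 318↦18.
These 18 residues are pairwise different, hence no difference of two elements is divisible by 20.

No such pair exists.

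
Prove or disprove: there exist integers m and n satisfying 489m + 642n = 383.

Any value of 489m + 642n is a multiple of gcd(489, 642) = 3.
But 383 = 3·127 + 2, so 3 ∤ 383.
Hence no integers m, n satisfy the equation.

No, no such integers exist.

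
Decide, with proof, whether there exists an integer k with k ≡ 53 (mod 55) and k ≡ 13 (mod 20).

k = 53

Here gcd(55, 20) = 5, and both 53 and 13 leave remainder 3 mod 5, so the system is consistent.
The smallest candidate k = 53 works directly: 53 ≡ 13 (mod 20).
Check: 53 mod 55 = 53, 53 mod 20 = 13. ✓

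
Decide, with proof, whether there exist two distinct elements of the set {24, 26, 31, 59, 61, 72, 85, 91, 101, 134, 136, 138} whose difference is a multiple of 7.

24 mod 7 = 3 and 31 mod 7 = 3, so 31 − 24 = 7 = 1·7.

The pair (24, 31) works.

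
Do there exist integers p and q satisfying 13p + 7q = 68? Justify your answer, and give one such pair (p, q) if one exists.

p = 2, q = 6

13 and 7 are coprime, so 13p + 7q ranges over all of ℤ.
Run the Euclidean algorithm on 13 and 7: 13 = 1·7 + 6, 7 = 1·6 + 1, 6 = 6·1 + 0.
Unwinding: 1 = 7 − 1·6 = 7 − (13 − 1·7) = −13 + 2·7, i.e. 13·(-1) + 7·2 = 1.
Scaling by 68 gives the particular solution (p, q) = (-68, 136).
Adding 10·7 to p and subtracting 10·13 from q gives the tidier solution (2, 6).
Check: 13·2 + 7·6 = 26 + 42 = 68. ✓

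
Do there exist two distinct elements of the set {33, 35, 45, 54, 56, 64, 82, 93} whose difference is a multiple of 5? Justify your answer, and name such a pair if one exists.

Yes: 33 and 93.

33 mod 5 = 3 and 93 mod 5 = 3, so 93 − 33 = 60 = 12·5.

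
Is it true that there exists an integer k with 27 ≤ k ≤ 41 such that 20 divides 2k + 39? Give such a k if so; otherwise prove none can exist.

There is no such integer k in that range.

The values of 2k + 39 for k = 27, 28, …, 41 are 93, 95, 97, 99, 101, 103, 105, 107, 109, 111, 113, 115, 117, 119, 121; reduced mod 20 these are 13, 15, 17, 19, 1, 3, 5, 7, 9, 11, 13, 15, 17, 19, 1.
None is 0, so 20 never divides 2k + 39 on this range.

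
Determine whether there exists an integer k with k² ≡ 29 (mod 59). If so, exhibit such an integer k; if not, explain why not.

k = 41 works: 41² = 1681, and 1681 − 29 = 1652 = 28·59.

k = 41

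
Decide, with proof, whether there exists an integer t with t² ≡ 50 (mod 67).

No, no such integer exists.

Apply Euler's criterion with the prime 67: 50 is a quadratic residue iff 50^33 ≡ 1 (mod 67), and a non-residue iff it is ≡ −1.
Repeated squaring mod 67: 50^2 = 2500 ≡ 21; 50^4 ≡ 21² = 441 ≡ 39; 50^8 ≡ 39² = 1521 ≡ 47; 50^16 ≡ 47² = 2209 ≡ 65; 50^32 ≡ 65² = 4225 ≡ 4.
Since 33 = 32 + 1, 50^33 ≡ 4 · 50; multiplying out mod 67: 4·50 = 200 ≡ 66. Thus 50^33 ≡ 66 ≡ −1 (mod 67).
The value −1 means 50 is a non-residue modulo 67, so t² ≡ 50 (mod 67) is impossible.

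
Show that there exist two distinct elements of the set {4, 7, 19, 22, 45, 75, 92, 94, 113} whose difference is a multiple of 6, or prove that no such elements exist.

Reduce each element mod 6: 4↦4, 7↦1, 19↦1, 22↦4, 45↦3, 75↦3, 92↦2, 94↦4, 113↦5. The residue 4 repeats (at 4 and 22), and 22 − 4 = 18 = 3·6.

4 and 22 are such a pair.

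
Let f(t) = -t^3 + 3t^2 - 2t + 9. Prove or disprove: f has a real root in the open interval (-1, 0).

No such root exists.

f(-1) = 15 and f(0) = 9, both positive, so a sign-change argument is unavailable; we show f keeps this sign on the whole interval.
Shift to the endpoint 0: with t = −u (0 < u < 1), one computes f(−u) = u^3 + 3u^2 + 2u + 9.
The nonzero coefficients here are all positive, so for u > 0 every term is positive (or zero), and the constant term 9 is strictly positive.
Therefore f(t) > 0 throughout (-1, 0), and f has no zero there.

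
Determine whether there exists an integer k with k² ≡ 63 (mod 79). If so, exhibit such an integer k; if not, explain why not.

There is no such integer.

79 is prime, so by Euler's criterion 63 is a square mod 79 iff 63^((79−1)/2) = 63^39 ≡ 1 (mod 79).
Repeated squaring mod 79: 63^2 = 3969 ≡ 19; 63^4 ≡ 19² = 361 ≡ 45; 63^8 ≡ 45² = 2025 ≡ 50; 63^16 ≡ 50² = 2500 ≡ 51; 63^32 ≡ 51² = 2601 ≡ 73.
Since 39 = 32 + 4 + 2 + 1, 63^39 ≡ 73 · 45 · 19 · 63; multiplying out mod 79: 73·45 = 3285 ≡ 46, then 46·19 = 874 ≡ 5, then 5·63 = 315 ≡ 78. Thus 63^39 ≡ 78 ≡ −1 (mod 79).
The value −1 means 63 is a non-residue modulo 79, so k² ≡ 63 (mod 79) is impossible.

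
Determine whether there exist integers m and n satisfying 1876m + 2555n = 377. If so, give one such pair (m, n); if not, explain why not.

Both 1876 and 2555 are divisible by gcd(1876, 2555) = 7, hence so is any combination 1876m + 2555n.
But 377 is not a multiple of 7 (it leaves remainder 6).
Hence no integers m, n satisfy the equation.

There are no such integers.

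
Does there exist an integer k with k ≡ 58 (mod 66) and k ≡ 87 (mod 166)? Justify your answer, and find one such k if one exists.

No, no such integer exists.

gcd(66, 166) = 2. If k ≡ 58 (mod 66) and k ≡ 87 (mod 166), then k ≡ 58 (mod 2) and k ≡ 87 (mod 2).
These are incompatible: 58 − 87 = -29 is not divisible by 2.
Therefore no such k exists.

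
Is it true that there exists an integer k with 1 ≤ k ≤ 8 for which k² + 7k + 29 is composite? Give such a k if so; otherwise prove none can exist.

No such integer k in that range exists.

The values for k = 1, 2, …, 8 are 37, 47, 59, 73, 89, 107, 127, 149, and each of these is prime.
So no value in the range makes the expression composite.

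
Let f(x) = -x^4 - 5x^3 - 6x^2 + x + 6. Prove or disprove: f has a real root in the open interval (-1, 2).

Yes, f has a root in the interval.

f(-1) = 3 and f(2) = -72, which have opposite signs.
Since f is a polynomial it is continuous on [-1, 2].
By the Intermediate Value Theorem, f takes the value 0 somewhere in the open interval.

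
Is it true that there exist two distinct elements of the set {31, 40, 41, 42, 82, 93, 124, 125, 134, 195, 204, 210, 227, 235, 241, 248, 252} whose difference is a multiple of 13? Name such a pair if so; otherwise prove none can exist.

Reduce each element mod 13: 31↦5, 40↦1, 41↦2, 42↦3, 82↦4, 93↦2, 124↦7, 125↦8, 134↦4, 195↦0, 204↦9, 210↦2, 227↦6, 235↦1, 241↦7, 248↦1, 252↦5. The residue 5 repeats (at 31 and 252), and 252 − 31 = 221 = 17·13.

Yes: 31 and 252.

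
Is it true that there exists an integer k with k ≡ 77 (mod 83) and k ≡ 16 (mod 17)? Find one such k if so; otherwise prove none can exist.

k = 492

The moduli 83 and 17 are coprime, so by the Chinese Remainder Theorem a unique solution modulo 1411 exists.
Any solution of the first congruence is k = 77 + 83t; substituting into the second, 83t ≡ 16 − 77 ≡ 7 (mod 17).
83 ≡ 15 (mod 17), so this reads 15t ≡ 7 (mod 17). Note 15·8 = 120 ≡ 1 (mod 17) (as 120 − 1 = 7·17), so 15⁻¹ ≡ 8.
Multiplying by 8: t ≡ 8·7 = 56 ≡ 5 (mod 17).
With t = 5: k = 77 + 83·5 = 492.
Verify: 492 = 5·83 + 77 and 492 = 28·17 + 16. ✓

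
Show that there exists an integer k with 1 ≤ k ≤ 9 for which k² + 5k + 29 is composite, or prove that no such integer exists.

At k = 9: 9² + 5·9 + 29 = 155 = 5·31, which is composite.

k = 9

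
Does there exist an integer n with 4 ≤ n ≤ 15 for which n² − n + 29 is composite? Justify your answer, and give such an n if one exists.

n = 13

At n = 13: 13² − 13 + 29 = 185 = 5·37, which is composite.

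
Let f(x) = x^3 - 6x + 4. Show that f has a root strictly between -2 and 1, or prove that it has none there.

Yes, f has a root in the interval.

f(-2) = 8 and f(1) = -1, which have opposite signs.
Since f is a polynomial it is continuous on [-2, 1].
By the Intermediate Value Theorem f must vanish at some point of (-2, 1).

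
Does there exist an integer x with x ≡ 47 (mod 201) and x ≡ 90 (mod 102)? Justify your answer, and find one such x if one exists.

There is no such integer.

Both moduli are multiples of 3 = gcd(201, 102), so any solution would satisfy x ≡ 47 and x ≡ 90 modulo 3 simultaneously.
However 47 ≡ 2 and 90 ≡ 0 (mod 3), and 2 ≠ 0.
Hence the system has no solution.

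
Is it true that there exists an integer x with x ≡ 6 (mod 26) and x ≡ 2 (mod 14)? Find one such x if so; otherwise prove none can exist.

x = 58

gcd(26, 14) = 2. A simultaneous solution exists iff 6 ≡ 2 (mod 2); here 6 mod 2 = 0 = 2 mod 2, so it does.
The integers ≡ 6 (mod 26) are 6, 32, 58, …; their remainders mod 14 are 6, 4, 2, so x = 58 is the first that is ≡ 2 (mod 14).
Indeed 58 ≡ 6 (mod 26) and 58 ≡ 2 (mod 14).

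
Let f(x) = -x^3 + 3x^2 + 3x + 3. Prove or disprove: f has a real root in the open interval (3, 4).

f(3) = 12 and f(4) = -1, which have opposite signs.
Since f is a polynomial it is continuous on [3, 4].
By the Intermediate Value Theorem f must vanish at some point of (3, 4).

Yes, f has a root in the interval.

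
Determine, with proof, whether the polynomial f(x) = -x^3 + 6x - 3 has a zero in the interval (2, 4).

Yes, f has a root in the interval.

f(2) = 1 and f(4) = -43, which have opposite signs.
f is continuous everywhere (it is a polynomial), in particular on [2, 4].
By the Intermediate Value Theorem, f takes the value 0 somewhere in the open interval.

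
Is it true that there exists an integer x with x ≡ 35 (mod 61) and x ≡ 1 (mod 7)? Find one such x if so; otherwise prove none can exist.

x = 218

Since 61 and 7 share no common factor, CRT says the pair of congruences has a solution (unique mod 427).
Any solution of the first congruence is x = 35 + 61t; substituting into the second, 61t ≡ 1 − 35 ≡ 1 (mod 7).
61 ≡ 5 (mod 7), so this reads 5t ≡ 1 (mod 7). To invert 5 modulo 7: 7 = 1·5 + 2, 5 = 2·2 + 1, 2 = 2·1 + 0, and unwinding, 1 = 5 − 2·2 = 5 − 2·(7 − 1·5) = −2·7 + 3·5. Thus 5⁻¹ ≡ 3 (mod 7).
Multiplying by 3: t ≡ 3·1 = 3 (mod 7).
Taking t = 3 gives x = 35 + 61·3 = 218.
Verify: 218 = 3·61 + 35 and 218 = 31·7 + 1. ✓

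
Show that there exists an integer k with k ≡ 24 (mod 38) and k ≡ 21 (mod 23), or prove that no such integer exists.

k = 366

gcd(38, 23) = 1, so the Chinese Remainder Theorem guarantees exactly one residue class mod 874 satisfying both.
Any solution of the first congruence is k = 24 + 38t; substituting into the second, 38t ≡ 21 − 24 ≡ 20 (mod 23).
38 ≡ 15 (mod 23), so this reads 15t ≡ 20 (mod 23). To invert 15 modulo 23: 23 = 1·15 + 8, 15 = 1·8 + 7, 8 = 1·7 + 1, 7 = 7·1 + 0, and unwinding, 1 = 8 − 1·7 = 8 − (15 − 1·8) = −15 + 2·8 = −15 + 2·(23 − 1·15) = 2·23 − 3·15. Thus 15⁻¹ ≡ -3 ≡ 20 (mod 23).
Therefore t ≡ 20·20 = 400 ≡ 9 (mod 23).
Taking t = 9 gives k = 24 + 38·9 = 366.
Indeed 366 ≡ 24 (mod 38) and 366 ≡ 21 (mod 23).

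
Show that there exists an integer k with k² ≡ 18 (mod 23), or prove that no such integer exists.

Take k = 8. Then 8² = 64 = 2·23 + 18, so 8² ≡ 18 (mod 23).

k = 8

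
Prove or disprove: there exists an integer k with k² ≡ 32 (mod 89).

k = 78 works: 78² = 6084, and 6084 − 32 = 6052 = 68·89.

k = 78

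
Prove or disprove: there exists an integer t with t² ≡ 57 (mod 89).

t = 18 works: 18² = 324, and 324 − 57 = 267 = 3·89.

t = 18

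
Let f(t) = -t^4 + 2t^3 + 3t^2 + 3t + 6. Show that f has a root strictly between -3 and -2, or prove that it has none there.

The endpoint values f(-3) = -111 and f(-2) = -20 are both negative. Claim: f(t) < 0 for every t in (-3, -2).
Substitute t = -2 − u, where 0 < u < 1 on the interval. Expanding, f(-2 − u) = -u^4 - 10u^3 - 33u^2 - 47u - 20.
The nonzero coefficients here are all negative, so for u > 0 every term is negative (or zero), and the constant term -20 is strictly negative.
So f is strictly negative on (-3, -2); no root exists in the interval.

No.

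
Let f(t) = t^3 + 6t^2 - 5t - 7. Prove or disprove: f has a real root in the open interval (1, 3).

Such a root exists.

f(1) = -5 and f(3) = 59, which have opposite signs.
Since f is a polynomial it is continuous on [1, 3].
By the Intermediate Value Theorem f must vanish at some point of (1, 3).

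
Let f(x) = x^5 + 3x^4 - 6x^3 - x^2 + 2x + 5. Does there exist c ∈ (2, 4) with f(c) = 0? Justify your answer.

f has no root in that interval.

f(2) = 37 and f(4) = 1405, both positive, so a sign-change argument is unavailable; we show f keeps this sign on the whole interval.
Shift to the endpoint 2: with x = 2 + u (0 < u < 2), one computes f(2 + u) = u^5 + 13u^4 + 58u^3 + 115u^2 + 102u + 37.
All 6 nonzero coefficients of this polynomial in u are positive; hence for u > 0 the value is a sum of positive terms (the constant 37 among them).
So f is strictly positive on (2, 4); no root exists in the interval.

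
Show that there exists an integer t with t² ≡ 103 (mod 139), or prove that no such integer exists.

No such integer exists.

Apply Euler's criterion with the prime 139: 103 is a quadratic residue iff 103^69 ≡ 1 (mod 139), and a non-residue iff it is ≡ −1.
Squaring successively (mod 139): 103^2 = 10609 ≡ 45; 103^4 ≡ 45² = 2025 ≡ 79; 103^8 ≡ 79² = 6241 ≡ 125; 103^16 ≡ 125² = 15625 ≡ 57; 103^32 ≡ 57² = 3249 ≡ 52; 103^64 ≡ 52² = 2704 ≡ 63.
Since 69 = 64 + 4 + 1, 103^69 ≡ 63 · 79 · 103; multiplying out mod 139: 63·79 = 4977 ≡ 112, then 112·103 = 11536 ≡ 138. Thus 103^69 ≡ 138 ≡ −1 (mod 139).
By Euler's criterion 103 is a quadratic non-residue mod 139: no t satisfies t² ≡ 103 (mod 139).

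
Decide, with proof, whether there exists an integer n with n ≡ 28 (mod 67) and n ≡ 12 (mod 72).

gcd(67, 72) = 1, so the Chinese Remainder Theorem guarantees exactly one residue class mod 4824 satisfying both.
Write n = 28 + 67t and require 28 + 67t ≡ 12 (mod 72), i.e. 67t ≡ 56 (mod 72).
Note 67·43 = 2881 ≡ 1 (mod 72) (as 2881 − 1 = 40·72), so 67⁻¹ ≡ 43.
Multiplying by 43: t ≡ 43·56 = 2408 ≡ 32 (mod 72).
Taking t = 32 gives n = 28 + 67·32 = 2172.
Check: 2172 mod 67 = 28, 2172 mod 72 = 12. ✓

n = 2172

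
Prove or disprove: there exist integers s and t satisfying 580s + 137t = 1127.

580 and 137 are coprime, so 580s + 137t ranges over all of ℤ.
Euclidean algorithm: 580 = 4·137 + 32, 137 = 4·32 + 9, 32 = 3·9 + 5, 9 = 1·5 + 4, 5 = 1·4 + 1, 4 = 4·1 + 0.
Unwinding: 1 = 5 − 1·4 = 5 − (9 − 1·5) = −9 + 2·5 = −9 + 2·(32 − 3·9) = 2·32 − 7·9 = 2·32 − 7·(137 − 4·32) = −7·137 + 30·32 = −7·137 + 30·(580 − 4·137) = 30·580 − 127·137, i.e. 580·30 + 137·(-127) = 1.
Times 1127: 580·33810 + 137·(-143129) = 1127, so (33810, -143129) solves it.
The general solution is s = 33810 + 137k, t = -143129 − 580k; taking k = -246 gives the smaller pair s = 108, t = -449.
Indeed 580·108 + 137·(-449) = 62640 − 61513 = 1127.

s = 108, t = -449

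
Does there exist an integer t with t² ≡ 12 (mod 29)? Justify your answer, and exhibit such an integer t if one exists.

29 is prime, so by Euler's criterion 12 is a square mod 29 iff 12^((29−1)/2) = 12^14 ≡ 1 (mod 29).
Repeated squaring mod 29: 12^2 = 144 ≡ 28; 12^4 ≡ 28² = 784 ≡ 1; 12^8 ≡ 1² = 1 ≡ 1.
Since 14 = 8 + 4 + 2, 12^14 ≡ 1 · 1 · 28; multiplying out mod 29: 1·1 = 1 ≡ 1, then 1·28 = 28 ≡ 28. Thus 12^14 ≡ 28 ≡ −1 (mod 29).
By Euler's criterion 12 is a quadratic non-residue mod 29: no t satisfies t² ≡ 12 (mod 29).

No, no such integer exists.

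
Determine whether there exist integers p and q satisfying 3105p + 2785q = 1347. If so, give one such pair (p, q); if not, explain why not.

Any value of 3105p + 2785q is a multiple of gcd(3105, 2785) = 5.
But 1347 is not a multiple of 5 (it leaves remainder 2).
So the equation is unsolvable over ℤ.

No, no such integers exist.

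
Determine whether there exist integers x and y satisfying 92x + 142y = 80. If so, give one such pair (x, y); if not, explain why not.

x = 41, y = -26

Every value of 92x + 142y is a multiple of gcd(92, 142) = 2; since 2 ∣ 80, solutions exist.
Dividing through by 2 reduces the equation to 46x + 71y = 40.
Run the Euclidean algorithm on 71 and 46: 71 = 1·46 + 25, 46 = 1·25 + 21, 25 = 1·21 + 4, 21 = 5·4 + 1, 4 = 4·1 + 0.
Back-substituting, 1 = 21 − 5·4 = 21 − 5·(25 − 1·21) = −5·25 + 6·21 = −5·25 + 6·(46 − 1·25) = 6·46 − 11·25 = 6·46 − 11·(71 − 1·46) = −11·71 + 17·46; that is, 46·17 + 71·(-11) = 1.
Times 40: 46·680 + 71·(-440) = 40, so (680, -440) solves it.
Shifting by a multiple of (71, −46) keeps it a solution: x = 680 − 9·71 = 41, y = -440 + 9·46 = -26.
Indeed 92·41 + 142·(-26) = 3772 − 3692 = 80.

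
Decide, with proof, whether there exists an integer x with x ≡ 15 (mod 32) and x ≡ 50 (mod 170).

Both moduli are multiples of 2 = gcd(32, 170), so any solution would satisfy x ≡ 15 and x ≡ 50 modulo 2 simultaneously.
However 15 ≡ 1 and 50 ≡ 0 (mod 2), and 1 ≠ 0.
Therefore no such x exists.

No such integer exists.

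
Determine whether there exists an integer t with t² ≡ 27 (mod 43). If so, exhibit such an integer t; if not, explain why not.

Apply Euler's criterion with the prime 43: 27 is a quadratic residue iff 27^21 ≡ 1 (mod 43), and a non-residue iff it is ≡ −1.
Repeated squaring mod 43: 27^2 = 729 ≡ 41; 27^4 ≡ 41² = 1681 ≡ 4; 27^8 ≡ 4² = 16 ≡ 16; 27^16 ≡ 16² = 256 ≡ 41.
Since 21 = 16 + 4 + 1, 27^21 ≡ 41 · 4 · 27; multiplying out mod 43: 41·4 = 164 ≡ 35, then 35·27 = 945 ≡ 42. Thus 27^21 ≡ 42 ≡ −1 (mod 43).
The value −1 means 27 is a non-residue modulo 43, so t² ≡ 27 (mod 43) is impossible.

There is no such integer.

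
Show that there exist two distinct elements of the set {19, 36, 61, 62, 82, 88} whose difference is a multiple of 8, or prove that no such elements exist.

Reduce each element modulo 8: 19↦3, 36↦4, 61↦5, 62↦6, 82↦2, 88↦0.
No residue repeats among the 6 elements, so no pair has difference ≡ 0 (mod 8).

No such pair exists.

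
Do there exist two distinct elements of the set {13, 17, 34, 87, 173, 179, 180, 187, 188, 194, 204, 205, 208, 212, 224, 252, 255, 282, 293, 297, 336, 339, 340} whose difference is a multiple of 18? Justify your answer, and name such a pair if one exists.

Reduce each element mod 18: 13↦13, 17↦17, 34↦16, 87↦15, 173↦11, 179↦17, 180↦0, 187↦7, 188↦8, 194↦14, 204↦6, 205↦7, 208↦10, 212↦14, 224↦8, 252↦0, 255↦3, 282↦12, 293↦5, 297↦9, 336↦12, 339↦15, 340↦16. The residue 17 repeats (at 17 and 179), and 179 − 17 = 162 = 9·18.

Yes: 17 and 179.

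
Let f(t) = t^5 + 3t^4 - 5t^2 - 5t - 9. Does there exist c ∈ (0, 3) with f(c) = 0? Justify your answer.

Such a root exists.

f(0) = -9 and f(3) = 417, which have opposite signs.
Since f is a polynomial it is continuous on [0, 3].
So by the Intermediate Value Theorem there is a c strictly between 0 and 3 with f(c) = 0.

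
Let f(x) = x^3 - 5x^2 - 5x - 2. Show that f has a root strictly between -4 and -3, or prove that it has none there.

No.

f(-4) = -126 and f(-3) = -59, both negative, so a sign-change argument is unavailable; we show f keeps this sign on the whole interval.
Shift to the endpoint -3: with x = -3 − u (0 < u < 1), one computes f(-3 − u) = -u^3 - 14u^2 - 52u - 59.
The nonzero coefficients here are all negative, so for u > 0 every term is negative (or zero), and the constant term -59 is strictly negative.
Therefore f(x) < 0 throughout (-4, -3), and f has no zero there.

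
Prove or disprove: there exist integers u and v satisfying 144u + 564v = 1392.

Since gcd(144, 564) = 12 and 1392 = 12·116, Bézout's identity guarantees a solution.
Dividing through by 12 reduces the equation to 12u + 47v = 116.
Run the Euclidean algorithm on 47 and 12: 47 = 3·12 + 11, 12 = 1·11 + 1, 11 = 11·1 + 0.
Back-substituting, 1 = 12 − 1·11 = 12 − (47 − 3·12) = −47 + 4·12; that is, 12·4 + 47·(-1) = 1.
Times 116: 12·464 + 47·(-116) = 116, so (464, -116) solves it.
Shifting by a multiple of (47, −12) keeps it a solution: u = 464 − 9·47 = 41, v = -116 + 9·12 = -8.
Check: 144·41 + 564·(-8) = 5904 − 4512 = 1392. ✓

u = 41, v = -8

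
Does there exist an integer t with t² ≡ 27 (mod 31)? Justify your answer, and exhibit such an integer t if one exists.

Apply Euler's criterion with the prime 31: 27 is a quadratic residue iff 27^15 ≡ 1 (mod 31), and a non-residue iff it is ≡ −1.
Squaring successively (mod 31): 27^2 = 729 ≡ 16; 27^4 ≡ 16² = 256 ≡ 8; 27^8 ≡ 8² = 64 ≡ 2.
Since 15 = 8 + 4 + 2 + 1, 27^15 ≡ 2 · 8 · 16 · 27; multiplying out mod 31: 2·8 = 16 ≡ 16, then 16·16 = 256 ≡ 8, then 8·27 = 216 ≡ 30. Thus 27^15 ≡ 30 ≡ −1 (mod 31).
The value −1 means 27 is a non-residue modulo 31, so t² ≡ 27 (mod 31) is impossible.

There is no such integer.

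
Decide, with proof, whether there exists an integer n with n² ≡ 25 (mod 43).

n = 5

Take n = 5. Then 5² = 25, and since 0 ≤ 25 < 43 this is already reduced: 5² ≡ 25 (mod 43).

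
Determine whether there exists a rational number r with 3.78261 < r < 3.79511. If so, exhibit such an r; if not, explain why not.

r = 53/14

Scale by 14: the interval becomes (52.95654, 53.13154), which contains the integer 53.
So r = 53/14 works: it is a ratio of integers, and dividing 14·3.78261 < 53 < 14·3.79511 through by 14 gives 3.78261 < 53/14 < 3.79511.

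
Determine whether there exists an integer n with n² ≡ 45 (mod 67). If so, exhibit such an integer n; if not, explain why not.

67 is prime, so by Euler's criterion 45 is a square mod 67 iff 45^((67−1)/2) = 45^33 ≡ 1 (mod 67).
Repeated squaring mod 67: 45^2 = 2025 ≡ 15; 45^4 ≡ 15² = 225 ≡ 24; 45^8 ≡ 24² = 576 ≡ 40; 45^16 ≡ 40² = 1600 ≡ 59; 45^32 ≡ 59² = 3481 ≡ 64.
Since 33 = 32 + 1, 45^33 ≡ 64 · 45; multiplying out mod 67: 64·45 = 2880 ≡ 66. Thus 45^33 ≡ 66 ≡ −1 (mod 67).
The value −1 means 45 is a non-residue modulo 67, so n² ≡ 45 (mod 67) is impossible.

No such integer exists.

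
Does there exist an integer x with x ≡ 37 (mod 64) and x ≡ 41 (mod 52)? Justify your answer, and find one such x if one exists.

x = 613

The moduli are not coprime: gcd(64, 52) = 4. Compatibility requires 4 ∣ (41 − 37) = 4, which holds, so solutions exist.
Put x = 37 + 64t, so we need 64t ≡ 4 (mod 52), equivalently (divide by 4) 16t ≡ 1 (mod 13).
16 ≡ 3 (mod 13), so this reads 3t ≡ 1 (mod 13). Note 3·9 = 27 ≡ 1 (mod 13) (as 27 − 1 = 2·13), so 3⁻¹ ≡ 9.
Therefore t ≡ 9·1 = 9 (mod 13).
Then x = 37 + 64·9 = 613.
Verify: 613 = 9·64 + 37 and 613 = 11·52 + 41. ✓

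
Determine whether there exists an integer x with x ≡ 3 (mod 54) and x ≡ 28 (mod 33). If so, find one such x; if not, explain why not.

There is no such integer.

Both moduli are multiples of 3 = gcd(54, 33), so any solution would satisfy x ≡ 3 and x ≡ 28 modulo 3 simultaneously.
These are incompatible: 3 − 28 = -25 is not divisible by 3.
Therefore no such x exists.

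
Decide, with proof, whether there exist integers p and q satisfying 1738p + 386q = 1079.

There are no such integers.

Both 1738 and 386 are divisible by gcd(1738, 386) = 2, hence so is any combination 1738p + 386q.
But 1079 = 2·539 + 1, so 2 ∤ 1079.
So the equation is unsolvable over ℤ.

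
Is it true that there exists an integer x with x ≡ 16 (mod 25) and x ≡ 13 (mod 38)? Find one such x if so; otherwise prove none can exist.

The moduli 25 and 38 are coprime, so by the Chinese Remainder Theorem a unique solution modulo 950 exists.
Any solution of the first congruence is x = 16 + 25t; substituting into the second, 25t ≡ 13 − 16 ≡ 35 (mod 38).
To invert 25 modulo 38: 38 = 1·25 + 13, 25 = 1·13 + 12, 13 = 1·12 + 1, 12 = 12·1 + 0, and unwinding, 1 = 13 − 1·12 = 13 − (25 − 1·13) = −25 + 2·13 = −25 + 2·(38 − 1·25) = 2·38 − 3·25. Thus 25⁻¹ ≡ -3 ≡ 35 (mod 38).
Multiplying by 35: t ≡ 35·35 = 1225 ≡ 9 (mod 38).
Taking t = 9 gives x = 16 + 25·9 = 241.
Check: 241 mod 25 = 16, 241 mod 38 = 13. ✓

x = 241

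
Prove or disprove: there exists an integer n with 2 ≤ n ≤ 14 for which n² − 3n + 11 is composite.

n = 4

At n = 4: 4² − 3·4 + 11 = 15 = 3·5, which is composite.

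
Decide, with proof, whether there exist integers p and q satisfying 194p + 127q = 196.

Since gcd(194, 127) = 1, every integer is an integer combination of 194 and 127.
Dividing repeatedly: 194 = 1·127 + 67, 127 = 1·67 + 60, 67 = 1·60 + 7, 60 = 8·7 + 4, 7 = 1·4 + 3, 4 = 1·3 + 1, 3 = 3·1 + 0.
Back-substituting, 1 = 4 − 1·3 = 4 − (7 − 1·4) = −7 + 2·4 = −7 + 2·(60 − 8·7) = 2·60 − 17·7 = 2·60 − 17·(67 − 1·60) = −17·67 + 19·60 = −17·67 + 19·(127 − 1·67) = 19·127 − 36·67 = 19·127 − 36·(194 − 1·127) = −36·194 + 55·127; that is, 194·(-36) + 127·55 = 1.
Scaling by 196 gives the particular solution (p, q) = (-7056, 10780).
The general solution is p = -7056 + 127k, q = 10780 − 194k; taking k = 56 gives the smaller pair p = 56, q = -84.
Check: 194·56 + 127·(-84) = 10864 − 10668 = 196. ✓

p = 56, q = -84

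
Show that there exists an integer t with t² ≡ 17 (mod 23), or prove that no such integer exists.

Apply Euler's criterion with the prime 23: 17 is a quadratic residue iff 17^11 ≡ 1 (mod 23), and a non-residue iff it is ≡ −1.
Squaring successively (mod 23): 17^2 = 289 ≡ 13; 17^4 ≡ 13² = 169 ≡ 8; 17^8 ≡ 8² = 64 ≡ 18.
Since 11 = 8 + 2 + 1, 17^11 ≡ 18 · 13 · 17; multiplying out mod 23: 18·13 = 234 ≡ 4, then 4·17 = 68 ≡ 22. Thus 17^11 ≡ 22 ≡ −1 (mod 23).
By Euler's criterion 17 is a quadratic non-residue mod 23: no t satisfies t² ≡ 17 (mod 23).

No such integer exists.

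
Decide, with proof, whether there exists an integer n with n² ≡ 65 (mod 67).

Take n = 47. Then 47² = 2209 = 32·67 + 65, so 47² ≡ 65 (mod 67).

n = 47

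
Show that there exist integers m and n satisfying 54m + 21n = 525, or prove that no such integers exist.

m = 0, n = 25

Every value of 54m + 21n is a multiple of gcd(54, 21) = 3; since 3 ∣ 525, solutions exist.
Dividing through by 3 reduces the equation to 18m + 7n = 175.
Dividing repeatedly: 18 = 2·7 + 4, 7 = 1·4 + 3, 4 = 1·3 + 1, 3 = 3·1 + 0.
Unwinding: 1 = 4 − 1·3 = 4 − (7 − 1·4) = −7 + 2·4 = −7 + 2·(18 − 2·7) = 2·18 − 5·7, i.e. 18·2 + 7·(-5) = 1.
Scaling by 175 gives the particular solution (m, n) = (350, -875).
The general solution is m = 350 + 7k, n = -875 − 18k; taking k = -50 gives the smaller pair m = 0, n = 25.
Indeed 54·0 + 21·25 = 0 + 525 = 525.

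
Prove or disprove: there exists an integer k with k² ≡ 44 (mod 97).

k = 23

k = 23 works: 23² = 529, and 529 − 44 = 485 = 5·97.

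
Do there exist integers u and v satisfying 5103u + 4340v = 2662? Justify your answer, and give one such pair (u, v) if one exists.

Any value of 5103u + 4340v is a multiple of gcd(5103, 4340) = 7.
However 2662 leaves remainder 2 on division by 7.
Hence no integers u, v satisfy the equation.

No, no such integers exist.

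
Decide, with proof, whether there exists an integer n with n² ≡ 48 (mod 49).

Work modulo the divisor 7 of 49. If n² ≡ 48 (mod 49) then n² ≡ 6 (mod 7).
Since (7 − n)² ≡ n² (mod 7), it suffices to square n = 0, 1, …, 3: the residues are 0, 1, 4, 2.
So the quadratic residues mod 7 are {0, 1, 2, 4}, and 6 is not among them.
Hence no integer n has n² ≡ 48 (mod 49).

No such integer exists.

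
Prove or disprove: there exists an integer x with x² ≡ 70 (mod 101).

Take x = 26. Then 26² = 676 = 6·101 + 70, so 26² ≡ 70 (mod 101).

x = 26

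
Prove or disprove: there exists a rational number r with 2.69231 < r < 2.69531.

Look for a denominator N such that an integer falls strictly between N·2.69231 and N·2.69531. N = 36 works: 36·2.69231 = 96.92316 < 97 < 97.03116 = 36·2.69531.
So r = 97/36 works: it is a ratio of integers, and dividing 36·2.69231 < 97 < 36·2.69531 through by 36 gives 2.69231 < 97/36 < 2.69531.

r = 97/36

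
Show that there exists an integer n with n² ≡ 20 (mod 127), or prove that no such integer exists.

There is no such integer.

127 is prime, so by Euler's criterion 20 is a square mod 127 iff 20^((127−1)/2) = 20^63 ≡ 1 (mod 127).
Squaring successively (mod 127): 20^2 = 400 ≡ 19; 20^4 ≡ 19² = 361 ≡ 107; 20^8 ≡ 107² = 11449 ≡ 19; 20^16 ≡ 19² = 361 ≡ 107; 20^32 ≡ 107² = 11449 ≡ 19.
Since 63 = 32 + 16 + 8 + 4 + 2 + 1, 20^63 ≡ 19 · 107 · 19 · 107 · 19 · 20; multiplying out mod 127: 19·107 = 2033 ≡ 1, then 1·19 = 19 ≡ 19, then 19·107 = 2033 ≡ 1, then 1·19 = 19 ≡ 19, then 19·20 = 380 ≡ 126. Thus 20^63 ≡ 126 ≡ −1 (mod 127).
By Euler's criterion 20 is a quadratic non-residue mod 127: no n satisfies n² ≡ 20 (mod 127).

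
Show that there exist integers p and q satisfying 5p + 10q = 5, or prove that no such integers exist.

Since gcd(5, 10) = 5 and 5 = 5·1, Bézout's identity guarantees a solution.
Dividing through by 5 reduces the equation to 1p + 2q = 1.
With a unit coefficient on p, (p, q) = (1, 0) is an immediate solution.
Indeed 5·1 + 10·0 = 5 + 0 = 5.

p = 1, q = 0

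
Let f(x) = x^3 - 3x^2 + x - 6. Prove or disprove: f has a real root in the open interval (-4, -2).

The endpoint values f(-4) = -122 and f(-2) = -28 are both negative. Claim: f(x) < 0 for every x in (-4, -2).
Shift to the endpoint -2: with x = -2 − u (0 < u < 2), one computes f(-2 − u) = -u^3 - 9u^2 - 25u - 28.
The nonzero coefficients here are all negative, so for u > 0 every term is negative (or zero), and the constant term -28 is strictly negative.
Therefore f(x) < 0 throughout (-4, -2), and f has no zero there.

No.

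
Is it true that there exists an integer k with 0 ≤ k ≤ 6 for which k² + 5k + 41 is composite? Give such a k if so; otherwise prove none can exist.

At k = 3: 3² + 5·3 + 41 = 65 = 5·13, which is composite.

k = 3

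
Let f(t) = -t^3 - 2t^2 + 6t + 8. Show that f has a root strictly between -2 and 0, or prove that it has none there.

Such a root exists.

f(-2) = -4 and f(0) = 8, which have opposite signs.
As a polynomial, f is continuous on every closed interval.
By the Intermediate Value Theorem f must vanish at some point of (-2, 0).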